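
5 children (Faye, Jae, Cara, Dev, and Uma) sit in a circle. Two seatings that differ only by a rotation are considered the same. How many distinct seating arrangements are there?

Seat Faye anywhere (absorbing the rotational symmetry), then permute the other 4: (4)! = 24.

24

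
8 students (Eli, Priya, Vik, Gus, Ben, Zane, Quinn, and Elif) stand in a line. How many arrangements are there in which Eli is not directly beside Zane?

30240

Of the 8! = 40320 arrangements, those with Eli and Zane adjacent number 2 × 7! = 10080 (treat the pair as a block with 2 internal orders).
Complementary counting: 40320 − 10080 = 30240.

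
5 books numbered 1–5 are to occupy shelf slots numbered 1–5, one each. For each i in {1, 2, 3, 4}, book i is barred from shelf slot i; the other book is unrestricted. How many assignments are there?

Let Aᵢ (for 1 ≤ i ≤ 4) be the placements that put book i in its forbidden shelf slot. Any j of these fix j positions, leaving (5−j)! ways to fill the rest, and there are C(4,j) ways to pick which j.
By inclusion–exclusion, the number of valid placements is Σ_{j=0}^{4} (−1)^j C(4,j)·(5−j)!.
Computing: 120 − 96 + 36 − 8 + 1 = 53.

53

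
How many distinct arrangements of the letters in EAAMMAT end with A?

180

Fix A in the last position and arrange the remaining 6 letters.
Those 6 letters have A appearing twice and M appearing twice, giving (6)!/(2!·2!) = 180.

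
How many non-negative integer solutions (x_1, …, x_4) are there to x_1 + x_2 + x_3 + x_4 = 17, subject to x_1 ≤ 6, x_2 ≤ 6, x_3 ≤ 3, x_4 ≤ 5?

By stars and bars, unrestricted non-negative solutions to x_1+…+x_4 = 17 number C(17+3,3) = 1140.
Subtract solutions that violate a single cap (substitute x_i' = x_i − (cap_i+1)): x_1 ≥ 7 gives C(13,3) = 286; x_2 ≥ 7 gives C(13,3) = 286; x_3 ≥ 4 gives C(16,3) = 560; x_4 ≥ 6 gives C(14,3) = 364. Together 1496.
Add back pairs where two caps are both exceeded: 20 + 84 + 35 + 84 + 35 + 120 = 378.
Subtract triples: 0 + 0 + 1 + 1 = 2.
By inclusion–exclusion the count is 1140 − 1496 + 378 − 2 = 20.

20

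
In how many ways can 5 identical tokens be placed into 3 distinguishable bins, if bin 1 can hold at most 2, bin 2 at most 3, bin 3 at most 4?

Ignoring the caps, the number of non-negative solutions to x_1+…+x_3 = 5 is C(7,2) = 21.
Subtract solutions that violate a single cap (substitute x_i' = x_i − (cap_i+1)): x_1 ≥ 3 gives C(4,2) = 6; x_2 ≥ 4 gives C(3,2) = 3; x_3 ≥ 5 gives C(2,2) = 1. Together 10.
No two caps can be exceeded simultaneously, so the pair terms are all 0.
By inclusion–exclusion the count is 21 − 10 + 0 = 11.

11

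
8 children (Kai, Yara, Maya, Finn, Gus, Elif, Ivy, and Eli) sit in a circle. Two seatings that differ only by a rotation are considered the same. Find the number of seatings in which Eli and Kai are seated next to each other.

Glue Eli and Kai into a block (2 internal orders). Seating 7 units around a circle gives (6)! arrangements.
So 2 × (6)! = 2 × 720 = 1440.

1440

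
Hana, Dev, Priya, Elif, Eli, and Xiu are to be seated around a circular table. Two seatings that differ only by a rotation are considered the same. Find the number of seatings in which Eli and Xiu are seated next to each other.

Treat {Eli, Xiu} as one unit (2 internal orders) and seat the resulting 5 units around the table: (4)! circular arrangements.
So 2 × (4)! = 2 × 24 = 48.

48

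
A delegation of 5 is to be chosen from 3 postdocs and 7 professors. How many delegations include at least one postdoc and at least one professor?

231

Unrestricted: C(10,5) = 252 ways to pick any 5 of the 10.
Subtract selections that omit an entire group: no postdocs → C(7,5) = 21; no professors → C(3,5) = 0.
Both groups omitted at once is impossible, so 252 − 21 = 231.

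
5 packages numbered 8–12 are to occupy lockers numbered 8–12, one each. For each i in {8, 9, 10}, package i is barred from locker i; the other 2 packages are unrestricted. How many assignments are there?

Let Aᵢ (for i ∈ {8, 9, 10}) be the placements that put package i in its forbidden locker. Any j of these fix j positions, leaving (5−j)! ways to fill the rest, and there are C(3,j) ways to pick which j.
By inclusion–exclusion, the number of valid placements is Σ_{j=0}^{3} (−1)^j C(3,j)·(5−j)!.
Computing: 120 − 72 + 18 − 2 = 64.

64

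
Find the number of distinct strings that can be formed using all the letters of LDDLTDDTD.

LDDLTDDTD has 9 letters with D appearing 5 times, L appearing twice, and T appearing twice.
The number of distinct arrangements is 9!/(5!·2!·2!) = 362880/480 = 756.

756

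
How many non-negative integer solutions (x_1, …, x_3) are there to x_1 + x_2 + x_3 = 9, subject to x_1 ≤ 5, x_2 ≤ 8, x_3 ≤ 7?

Without the upper bounds there are C(11,2) = 55 ways to split 9 among 3 variables.
Subtract solutions that violate a single cap (substitute x_i' = x_i − (cap_i+1)): x_1 ≥ 6 gives C(5,2) = 10; x_2 ≥ 9 gives C(2,2) = 1; x_3 ≥ 8 gives C(3,2) = 3. Together 14.
No two caps can be exceeded simultaneously, so the pair terms are all 0.
By inclusion–exclusion the count is 55 − 14 + 0 = 41.

41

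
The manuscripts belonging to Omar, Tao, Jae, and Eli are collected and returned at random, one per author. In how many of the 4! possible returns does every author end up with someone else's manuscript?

9

Count assignments avoiding every fixed point. For any j of the 4 authors fixed to their own manuscript, the other 4−j can be arranged in (4−j)! ways.
By inclusion–exclusion this is Σ_{j=0}^{4} (−1)^j C(4,j)·(4−j)!.
Computing: 24 − 24 + 12 − 4 + 1 = 9.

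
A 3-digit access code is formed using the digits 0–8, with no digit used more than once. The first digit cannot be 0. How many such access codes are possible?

The first digit has 9−1 = 8 choices (anything except 0).
The remaining 2 digits are filled from the other 8 symbols without repetition: 8 × 7 = 56.
Total: 8 × 56 = 448.

448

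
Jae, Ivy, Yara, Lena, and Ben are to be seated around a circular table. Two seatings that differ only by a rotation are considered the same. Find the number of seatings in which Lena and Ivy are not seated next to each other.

12

Without the restriction there are (4)! = 24 seatings.
Seatings with Lena beside Ivy: treat them as a block with 2 internal orders, giving 2 × (3)! = 12.
Subtracting, 24 − 12 = 12.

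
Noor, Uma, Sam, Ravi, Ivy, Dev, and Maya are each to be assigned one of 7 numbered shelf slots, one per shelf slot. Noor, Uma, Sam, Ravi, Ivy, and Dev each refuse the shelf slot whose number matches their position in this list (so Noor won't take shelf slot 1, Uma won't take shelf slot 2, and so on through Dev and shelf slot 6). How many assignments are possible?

2119

Let Aᵢ (for 1 ≤ i ≤ 6) be the placements that put person i in their forbidden shelf slot. Any j of these fix j positions, leaving (7−j)! ways to fill the rest, and there are C(6,j) ways to pick which j.
By inclusion–exclusion, the number of valid placements is Σ_{j=0}^{6} (−1)^j C(6,j)·(7−j)!.
Computing: 5040 − 4320 + 1800 − 480 + 90 − 12 + 1 = 2119.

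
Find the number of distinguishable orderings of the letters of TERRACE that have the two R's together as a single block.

Treat the 2 copies of R as a single block. The multiset to arrange is then {RR, A, C, E, E, T}, 6 items in all.
That gives (6)!/(2!) = 360 arrangements.

360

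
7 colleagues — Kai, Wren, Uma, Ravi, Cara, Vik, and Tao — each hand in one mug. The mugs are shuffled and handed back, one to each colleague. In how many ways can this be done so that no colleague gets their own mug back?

Let Aᵢ be the assignments in which colleague i gets their own mug. We want the size of the complement of A₁∪…∪A_7.
By inclusion–exclusion this is Σ_{j=0}^{7} (−1)^j C(7,j)·(7−j)!.
Computing: 5040 − 5040 + 2520 − 840 + 210 − 42 + 7 − 1 = 1854.

1854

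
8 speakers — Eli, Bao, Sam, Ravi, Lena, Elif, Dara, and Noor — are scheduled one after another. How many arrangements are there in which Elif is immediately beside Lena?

Treat {Elif, Lena} as a single unit. There are 7 units to order, and the pair itself can be ordered 2 ways.
That gives 2 × 7! = 2 × 5040 = 10080.

10080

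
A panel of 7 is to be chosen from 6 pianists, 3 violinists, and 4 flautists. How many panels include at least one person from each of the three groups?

1559

Total 7-person selections from all 13: C(13,7) = 1716.
Selections missing a whole group: no pianists → C(7,7) = 1; no violinists → C(10,7) = 120; no flautists → C(9,7) = 36.
Add back selections omitting two groups (i.e. drawn from a single group): C(6,7) + C(3,7) + C(4,7) = 0.
By inclusion–exclusion: 1716 − 157 + 0 = 1559.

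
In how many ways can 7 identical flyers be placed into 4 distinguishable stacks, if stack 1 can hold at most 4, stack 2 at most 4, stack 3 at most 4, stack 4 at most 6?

89

Ignoring the caps, the number of non-negative solutions to x_1+…+x_4 = 7 is C(10,3) = 120.
Subtract solutions that violate a single cap (substitute x_i' = x_i − (cap_i+1)): x_1 ≥ 5 gives C(5,3) = 10; x_2 ≥ 5 gives C(5,3) = 10; x_3 ≥ 5 gives C(5,3) = 10; x_4 ≥ 7 gives C(3,3) = 1. Together 31.
No two caps can be exceeded simultaneously, so the pair terms are all 0.
By inclusion–exclusion the count is 120 − 31 + 0 = 89.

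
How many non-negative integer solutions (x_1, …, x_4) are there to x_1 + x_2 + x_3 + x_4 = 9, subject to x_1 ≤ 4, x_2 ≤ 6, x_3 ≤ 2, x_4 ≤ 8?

94

By stars and bars, unrestricted non-negative solutions to x_1+…+x_4 = 9 number C(9+3,3) = 220.
Subtract solutions that violate a single cap (substitute x_i' = x_i − (cap_i+1)): x_1 ≥ 5 gives C(7,3) = 35; x_2 ≥ 7 gives C(5,3) = 10; x_3 ≥ 3 gives C(9,3) = 84; x_4 ≥ 9 gives C(3,3) = 1. Together 130.
Add back pairs where two caps are both exceeded: 0 + 4 + 0 + 0 + 0 + 0 = 4.
By inclusion–exclusion the count is 220 − 130 + 4 = 94.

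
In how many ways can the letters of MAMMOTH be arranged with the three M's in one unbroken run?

120

Treat the 3 copies of M as a single block. The multiset to arrange is then {MMM, A, H, O, T}, 5 items in all.
All 5 items are distinct, so there are (5)! = 120 arrangements.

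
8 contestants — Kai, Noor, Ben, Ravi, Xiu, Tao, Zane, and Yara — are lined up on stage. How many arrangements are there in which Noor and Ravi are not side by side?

30240

There are 8! = 40320 arrangements in all. If Noor and Ravi are adjacent, merging them into one block gives 2·(7)! = 10080 arrangements.
Complementary counting: 40320 − 10080 = 30240.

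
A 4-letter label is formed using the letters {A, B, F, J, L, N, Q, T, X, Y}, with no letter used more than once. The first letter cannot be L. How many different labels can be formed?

The first letter has 10−1 = 9 choices (anything except L).
The remaining 3 letters are filled from the other 9 symbols without repetition: 9 × 8 × 7 = 504.
Total: 9 × 504 = 4536.

4536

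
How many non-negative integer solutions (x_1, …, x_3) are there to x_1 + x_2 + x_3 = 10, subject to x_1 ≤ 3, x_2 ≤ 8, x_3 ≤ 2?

Ignoring the caps, the number of non-negative solutions to x_1+…+x_3 = 10 is C(12,2) = 66.
Subtract solutions that violate a single cap (substitute x_i' = x_i − (cap_i+1)): x_1 ≥ 4 gives C(8,2) = 28; x_2 ≥ 9 gives C(3,2) = 3; x_3 ≥ 3 gives C(9,2) = 36. Together 67.
Add back pairs where two caps are both exceeded: 0 + 10 + 0 = 10.
By inclusion–exclusion the count is 66 − 67 + 10 = 9.

9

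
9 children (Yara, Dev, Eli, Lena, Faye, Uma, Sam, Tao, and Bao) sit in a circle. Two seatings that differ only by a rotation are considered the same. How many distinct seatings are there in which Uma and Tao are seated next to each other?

10080

Glue Uma and Tao into a block (2 internal orders). Seating 8 units around a circle gives (7)! arrangements.
So 2 × (7)! = 2 × 5040 = 10080.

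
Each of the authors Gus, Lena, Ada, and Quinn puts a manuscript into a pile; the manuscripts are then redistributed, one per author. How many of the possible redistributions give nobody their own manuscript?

9

Count assignments avoiding every fixed point. For any j of the 4 authors fixed to their own manuscript, the other 4−j can be arranged in (4−j)! ways.
By inclusion–exclusion this is Σ_{j=0}^{4} (−1)^j C(4,j)·(4−j)!.
Computing: 24 − 24 + 12 − 4 + 1 = 9.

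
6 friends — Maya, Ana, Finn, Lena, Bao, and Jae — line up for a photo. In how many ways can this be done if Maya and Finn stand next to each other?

240

Treat {Maya, Finn} as a single unit. There are 5 units to order, and the pair itself can be ordered 2 ways.
That gives 2 × 5! = 2 × 120 = 240.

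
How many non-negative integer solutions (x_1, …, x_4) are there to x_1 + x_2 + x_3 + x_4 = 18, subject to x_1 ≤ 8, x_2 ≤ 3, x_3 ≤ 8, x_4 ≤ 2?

19

By stars and bars, unrestricted non-negative solutions to x_1+…+x_4 = 18 number C(18+3,3) = 1330.
Subtract solutions that violate a single cap (substitute x_i' = x_i − (cap_i+1)): x_1 ≥ 9 gives C(12,3) = 220; x_2 ≥ 4 gives C(17,3) = 680; x_3 ≥ 9 gives C(12,3) = 220; x_4 ≥ 3 gives C(18,3) = 816. Together 1936.
Add back pairs where two caps are both exceeded: 56 + 1 + 84 + 56 + 364 + 84 = 645.
Subtract triples: 0 + 10 + 0 + 10 = 20.
By inclusion–exclusion the count is 1330 − 1936 + 645 − 20 = 19.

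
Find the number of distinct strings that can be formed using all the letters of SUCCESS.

420

The 7 letters of SUCCESS have repeats: C appearing twice and S appearing 3 times.
So there are 7! / (3!·2!) = 420 distinguishable arrangements.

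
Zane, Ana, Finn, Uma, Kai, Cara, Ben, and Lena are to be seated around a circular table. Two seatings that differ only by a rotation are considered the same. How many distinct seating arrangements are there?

Fix one person's seat to break rotational symmetry; the remaining 7 people can be arranged in (7)! = 5040 ways.

5040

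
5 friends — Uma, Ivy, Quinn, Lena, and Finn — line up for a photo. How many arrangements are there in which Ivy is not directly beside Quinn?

There are 5! = 120 arrangements in all. If Ivy and Quinn are adjacent, merging them into one block gives 2·(4)! = 48 arrangements.
So 120 − 48 = 72 arrangements keep them apart.

72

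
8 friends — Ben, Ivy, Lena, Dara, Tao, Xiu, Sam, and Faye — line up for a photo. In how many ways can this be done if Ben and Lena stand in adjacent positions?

Glue Ben and Lena into one block (2 internal orders), leaving 7 units to arrange in a row.
That gives 2 × 7! = 2 × 5040 = 10080.

10080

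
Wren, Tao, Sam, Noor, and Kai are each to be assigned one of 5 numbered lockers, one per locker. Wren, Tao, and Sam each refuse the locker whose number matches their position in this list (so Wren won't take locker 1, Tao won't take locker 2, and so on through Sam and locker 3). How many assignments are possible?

Let Aᵢ (for i ∈ {1, 2, 3}) be the placements that put person i in their forbidden locker. Any j of these fix j positions, leaving (5−j)! ways to fill the rest, and there are C(3,j) ways to pick which j.
By inclusion–exclusion, the number of valid placements is Σ_{j=0}^{3} (−1)^j C(3,j)·(5−j)!.
Computing: 120 − 72 + 18 − 2 = 64.

64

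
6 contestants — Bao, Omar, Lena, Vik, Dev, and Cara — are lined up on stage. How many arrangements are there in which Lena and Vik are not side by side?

There are 6! = 720 arrangements in all. If Lena and Vik are adjacent, merging them into one block gives 2·(5)! = 240 arrangements.
So 720 − 240 = 480 arrangements keep them apart.

480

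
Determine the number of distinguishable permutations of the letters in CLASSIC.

1260

Letter multiplicities in CLASSIC: A×1, C×2, I×1, L×1, S×2.
So there are 7! / (2!·2!) = 1260 distinguishable arrangements.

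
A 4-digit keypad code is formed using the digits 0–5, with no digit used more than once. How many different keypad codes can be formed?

Choose and order 4 of the 6 symbols: the first digit has 6 options, the next 5, then 4, 3.
6 × 5 × 4 × 3 = 360.

360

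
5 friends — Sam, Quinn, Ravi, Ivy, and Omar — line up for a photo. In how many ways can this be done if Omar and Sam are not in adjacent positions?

Of the 5! = 120 arrangements, those with Omar and Sam adjacent number 2 × 4! = 48 (treat the pair as a block with 2 internal orders).
So 120 − 48 = 72 arrangements keep them apart.

72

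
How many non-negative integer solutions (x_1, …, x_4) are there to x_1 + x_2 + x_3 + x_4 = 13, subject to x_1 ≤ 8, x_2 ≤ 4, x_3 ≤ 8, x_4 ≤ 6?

Ignoring the caps, the number of non-negative solutions to x_1+…+x_4 = 13 is C(16,3) = 560.
Subtract solutions that violate a single cap (substitute x_i' = x_i − (cap_i+1)): x_1 ≥ 9 gives C(7,3) = 35; x_2 ≥ 5 gives C(11,3) = 165; x_3 ≥ 9 gives C(7,3) = 35; x_4 ≥ 7 gives C(9,3) = 84. Together 319.
Add back pairs where two caps are both exceeded: 0 + 0 + 0 + 0 + 4 + 0 = 4.
By inclusion–exclusion the count is 560 − 319 + 4 = 245.

245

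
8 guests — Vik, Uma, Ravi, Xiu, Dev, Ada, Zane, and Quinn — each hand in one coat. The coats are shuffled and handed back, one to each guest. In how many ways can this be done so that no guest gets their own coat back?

14833

Count assignments avoiding every fixed point. For any j of the 8 guests fixed to their own coat, the other 8−j can be arranged in (8−j)! ways.
By inclusion–exclusion this is Σ_{j=0}^{8} (−1)^j C(8,j)·(8−j)!.
Computing: 40320 − 40320 + 20160 − 6720 + 1680 − 336 + 56 − 8 + 1 = 14833.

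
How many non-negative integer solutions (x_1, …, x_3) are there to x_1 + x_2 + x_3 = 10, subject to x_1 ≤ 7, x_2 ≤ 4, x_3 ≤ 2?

9

Without the upper bounds there are C(12,2) = 66 ways to split 10 among 3 variables.
Subtract solutions that violate a single cap (substitute x_i' = x_i − (cap_i+1)): x_1 ≥ 8 gives C(4,2) = 6; x_2 ≥ 5 gives C(7,2) = 21; x_3 ≥ 3 gives C(9,2) = 36. Together 63.
Add back pairs where two caps are both exceeded: 0 + 0 + 6 = 6.
By inclusion–exclusion the count is 66 − 63 + 6 = 9.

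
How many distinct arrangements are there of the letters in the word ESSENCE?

420

Letter multiplicities in ESSENCE: C×1, E×3, N×1, S×2.
The number of distinct arrangements is 7!/(3!·2!) = 5040/12 = 420.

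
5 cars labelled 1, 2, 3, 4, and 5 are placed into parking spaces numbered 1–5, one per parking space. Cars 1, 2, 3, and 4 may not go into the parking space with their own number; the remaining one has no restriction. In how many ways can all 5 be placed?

Let Aᵢ (for 1 ≤ i ≤ 4) be the placements that put car i in its forbidden parking space. Any j of these fix j positions, leaving (5−j)! ways to fill the rest, and there are C(4,j) ways to pick which j.
By inclusion–exclusion, the number of valid placements is Σ_{j=0}^{4} (−1)^j C(4,j)·(5−j)!.
Computing: 120 − 96 + 36 − 8 + 1 = 53.

53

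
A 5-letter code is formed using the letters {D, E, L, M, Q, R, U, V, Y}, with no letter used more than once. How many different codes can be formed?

Choose and order 5 of the 9 symbols: the first letter has 9 options, the next 8, and so on down to 5.
That product is 9 × 8 × 7 × 6 × 5 = 15120.

15120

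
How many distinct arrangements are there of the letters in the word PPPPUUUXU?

Letter multiplicities in PPPPUUUXU: P×4, U×4, X×1.
Dividing 9! = 362880 by 4!·4! = 576 for the repeated letters gives 630.

630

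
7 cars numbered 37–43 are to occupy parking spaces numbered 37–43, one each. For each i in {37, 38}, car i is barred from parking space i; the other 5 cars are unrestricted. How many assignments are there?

Let Aᵢ (for i ∈ {37, 38}) be the placements that put car i in its forbidden parking space. Any j of these fix j positions, leaving (7−j)! ways to fill the rest, and there are C(2,j) ways to pick which j.
By inclusion–exclusion, the number of valid placements is Σ_{j=0}^{2} (−1)^j C(2,j)·(7−j)!.
Computing: 5040 − 1440 + 120 = 3720.

3720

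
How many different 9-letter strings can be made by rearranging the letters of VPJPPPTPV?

VPJPPPTPV has 9 letters with P appearing 5 times and V appearing twice.
So there are 9! / (5!·2!) = 1512 distinguishable arrangements.

1512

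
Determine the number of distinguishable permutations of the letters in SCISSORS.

1680

The 8 letters of SCISSORS have repeats: S appearing 4 times.
So there are 8! / (4!) = 1680 distinguishable arrangements.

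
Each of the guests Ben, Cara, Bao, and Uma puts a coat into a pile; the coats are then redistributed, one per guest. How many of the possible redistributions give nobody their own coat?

9

This is the derangement count D_4: permutations of 4 items with no fixed point.
By inclusion–exclusion this is Σ_{j=0}^{4} (−1)^j C(4,j)·(4−j)!.
Computing: 24 − 24 + 12 − 4 + 1 = 9.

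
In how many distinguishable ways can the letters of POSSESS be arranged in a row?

Letter multiplicities in POSSESS: E×1, O×1, P×1, S×4.
Dividing 7! = 5040 by 4! = 24 for the repeated letters gives 210.

210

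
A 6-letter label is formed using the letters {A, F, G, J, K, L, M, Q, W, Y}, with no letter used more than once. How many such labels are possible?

151200

Choose and order 6 of the 10 symbols: the first letter has 10 options, the next 9, and so on down to 5.
That product is 10 × 9 × 8 × 7 × 6 × 5 = 151200.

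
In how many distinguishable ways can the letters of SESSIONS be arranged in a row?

1680

The 8 letters of SESSIONS have repeats: S appearing 4 times.
So there are 8! / (4!) = 1680 distinguishable arrangements.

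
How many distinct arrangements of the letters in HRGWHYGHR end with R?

With the last slot taken by R, it remains to arrange the other 8 letters (HGWHYGHR).
Those 8 letters have G appearing twice and H appearing 3 times, giving (8)!/(3!·2!) = 3360.

3360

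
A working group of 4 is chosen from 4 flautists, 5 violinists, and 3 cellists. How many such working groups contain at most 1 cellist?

378

Split by how many cellists are chosen (0 through 1).
Sum: C(3,0)·C(9,4) + C(3,1)·C(9,3) = 126 + 252 = 378.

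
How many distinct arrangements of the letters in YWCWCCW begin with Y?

With the first slot taken by Y, it remains to arrange the other 6 letters (WCWCCW).
Those 6 letters have C appearing 3 times and W appearing 3 times, giving (6)!/(3!·3!) = 20.

20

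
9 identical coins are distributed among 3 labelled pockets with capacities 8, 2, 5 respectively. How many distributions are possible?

17

By stars and bars, unrestricted non-negative solutions to x_1+…+x_3 = 9 number C(9+2,2) = 55.
Subtract solutions that violate a single cap (substitute x_i' = x_i − (cap_i+1)): x_1 ≥ 9 gives C(2,2) = 1; x_2 ≥ 3 gives C(8,2) = 28; x_3 ≥ 6 gives C(5,2) = 10. Together 39.
Add back pairs where two caps are both exceeded: 0 + 0 + 1 = 1.
By inclusion–exclusion the count is 55 − 39 + 1 = 17.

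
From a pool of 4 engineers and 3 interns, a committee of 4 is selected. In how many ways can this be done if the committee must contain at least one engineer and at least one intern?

With no constraint there are C(7,4) = 35 possible selections.
Selections missing a whole group: no engineers → C(3,4) = 0; no interns → C(4,4) = 1.
Both groups omitted at once is impossible, so 35 − 1 = 34.

34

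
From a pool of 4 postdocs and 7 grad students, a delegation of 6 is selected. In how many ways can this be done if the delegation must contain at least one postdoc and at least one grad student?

455

Unrestricted: C(11,6) = 462 ways to pick any 6 of the 11.
Selections missing a whole group: no postdocs → C(7,6) = 7; no grad students → C(4,6) = 0.
Both groups omitted at once is impossible, so 462 − 7 = 455.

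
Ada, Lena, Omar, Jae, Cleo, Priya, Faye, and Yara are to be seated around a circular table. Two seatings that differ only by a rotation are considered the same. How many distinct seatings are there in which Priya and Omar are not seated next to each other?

All circular seatings of 8 people number (7)! = 5040.
Those with Priya next to Omar: fuse the pair into one unit and seat 7 units around a circle — 2·(6)! = 1440.
Subtracting, 5040 − 1440 = 3600.

3600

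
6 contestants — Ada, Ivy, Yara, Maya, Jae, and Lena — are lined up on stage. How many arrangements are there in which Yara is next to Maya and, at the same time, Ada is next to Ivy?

Treat {Yara,Maya} as one block (2 orders) and {Ada,Ivy} as another (2 orders).
That leaves 4 units to arrange: 2 × 2 × 4! = 4 × 24 = 96.

96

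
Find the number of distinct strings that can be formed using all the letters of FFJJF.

The 5 letters of FFJJF have repeats: F appearing 3 times and J appearing twice.
Dividing 5! = 120 by 3!·2! = 12 for the repeated letters gives 10.

10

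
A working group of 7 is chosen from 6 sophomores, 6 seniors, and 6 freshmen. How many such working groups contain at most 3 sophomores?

Split by how many sophomores are chosen (0 through 3).
Sum: C(6,0)·C(12,7) + C(6,1)·C(12,6) + C(6,2)·C(12,5) + C(6,3)·C(12,4) = 792 + 5544 + 11880 + 9900 = 28116.

28116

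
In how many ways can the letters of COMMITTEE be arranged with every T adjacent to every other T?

10080

Treat the 2 copies of T as a single block. The multiset to arrange is then {TT, C, E, E, I, M, M, O}, 8 items in all.
That gives (8)!/(2!·2!) = 10080 arrangements.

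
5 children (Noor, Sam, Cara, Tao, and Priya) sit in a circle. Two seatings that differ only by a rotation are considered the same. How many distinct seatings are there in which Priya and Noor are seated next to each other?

Glue Priya and Noor into a block (2 internal orders). Seating 4 units around a circle gives (3)! arrangements.
So 2 × (3)! = 2 × 6 = 12.

12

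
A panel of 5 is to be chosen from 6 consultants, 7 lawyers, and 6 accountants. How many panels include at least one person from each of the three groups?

Total 5-person selections from all 19: C(19,5) = 11628.
Selections missing a whole group: no consultants → C(13,5) = 1287; no lawyers → C(12,5) = 792; no accountants → C(13,5) = 1287.
Add back selections omitting two groups (i.e. drawn from a single group): C(6,5) + C(7,5) + C(6,5) = 33.
By inclusion–exclusion: 11628 − 3366 + 33 = 8295.

8295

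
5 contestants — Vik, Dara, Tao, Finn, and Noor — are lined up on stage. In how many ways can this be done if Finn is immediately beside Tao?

48

Place the 3 others and the Finn-Tao pair as 4 objects in a line; the pair has 2 internal arrangements.
That gives 2 × 4! = 2 × 24 = 48.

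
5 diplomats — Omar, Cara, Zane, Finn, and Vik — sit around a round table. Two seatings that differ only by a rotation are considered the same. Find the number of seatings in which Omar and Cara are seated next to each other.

12

Glue Omar and Cara into a block (2 internal orders). Seating 4 units around a circle gives (3)! arrangements.
So 2 × (3)! = 2 × 6 = 12.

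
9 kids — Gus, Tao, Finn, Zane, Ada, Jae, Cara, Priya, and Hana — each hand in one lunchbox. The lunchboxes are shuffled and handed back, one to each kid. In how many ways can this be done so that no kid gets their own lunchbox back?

Let Aᵢ be the assignments in which kid i gets their own lunchbox. We want the size of the complement of A₁∪…∪A_9.
By inclusion–exclusion this is Σ_{j=0}^{9} (−1)^j C(9,j)·(9−j)!.
Computing: 362880 − 362880 + 181440 − 60480 + 15120 − 3024 + 504 − 72 + 9 − 1 = 133496.

133496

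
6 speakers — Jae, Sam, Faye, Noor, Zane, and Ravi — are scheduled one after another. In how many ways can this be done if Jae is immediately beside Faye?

Glue Jae and Faye into one block (2 internal orders), leaving 5 units to arrange in a row.
That gives 2 × 5! = 2 × 120 = 240.

240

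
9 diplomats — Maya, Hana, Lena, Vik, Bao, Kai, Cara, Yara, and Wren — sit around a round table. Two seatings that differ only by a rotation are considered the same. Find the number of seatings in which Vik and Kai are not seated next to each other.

Without the restriction there are (8)! = 40320 seatings.
Seatings with Vik beside Kai: treat them as a block with 2 internal orders, giving 2 × (7)! = 10080.
Subtracting, 40320 − 10080 = 30240.

30240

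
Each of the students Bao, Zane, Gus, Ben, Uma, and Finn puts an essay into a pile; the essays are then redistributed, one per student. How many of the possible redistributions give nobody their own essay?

265

Count assignments avoiding every fixed point. For any j of the 6 students fixed to their own essay, the other 6−j can be arranged in (6−j)! ways.
By inclusion–exclusion this is Σ_{j=0}^{6} (−1)^j C(6,j)·(6−j)!.
Computing: 720 − 720 + 360 − 120 + 30 − 6 + 1 = 265.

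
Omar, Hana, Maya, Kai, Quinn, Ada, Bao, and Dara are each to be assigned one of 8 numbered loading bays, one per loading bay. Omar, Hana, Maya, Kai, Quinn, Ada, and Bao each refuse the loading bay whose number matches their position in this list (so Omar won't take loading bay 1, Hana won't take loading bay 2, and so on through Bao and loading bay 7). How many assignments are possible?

Let Aᵢ (for 1 ≤ i ≤ 7) be the placements that put person i in their forbidden loading bay. Any j of these fix j positions, leaving (8−j)! ways to fill the rest, and there are C(7,j) ways to pick which j.
By inclusion–exclusion, the number of valid placements is Σ_{j=0}^{7} (−1)^j C(7,j)·(8−j)!.
Computing: 40320 − 35280 + 15120 − 4200 + 840 − 126 + 14 − 1 = 16687.

16687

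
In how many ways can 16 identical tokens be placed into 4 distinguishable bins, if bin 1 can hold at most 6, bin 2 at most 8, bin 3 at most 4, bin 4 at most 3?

Ignoring the caps, the number of non-negative solutions to x_1+…+x_4 = 16 is C(19,3) = 969.
Subtract solutions that violate a single cap (substitute x_i' = x_i − (cap_i+1)): x_1 ≥ 7 gives C(12,3) = 220; x_2 ≥ 9 gives C(10,3) = 120; x_3 ≥ 5 gives C(14,3) = 364; x_4 ≥ 4 gives C(15,3) = 455. Together 1159.
Add back pairs where two caps are both exceeded: 1 + 35 + 56 + 10 + 20 + 120 = 242.
Subtract triples: 0 + 0 + 1 + 0 = 1.
By inclusion–exclusion the count is 969 − 1159 + 242 − 1 = 51.

51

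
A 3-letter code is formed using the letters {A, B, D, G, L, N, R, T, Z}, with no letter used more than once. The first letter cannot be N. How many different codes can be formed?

448

The first letter has 9−1 = 8 choices (anything except N).
The remaining 2 letters are filled from the other 8 symbols without repetition: 8 × 7 = 56.
Total: 8 × 56 = 448.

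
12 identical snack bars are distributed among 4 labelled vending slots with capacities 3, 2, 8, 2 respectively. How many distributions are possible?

Without the upper bounds there are C(15,3) = 455 ways to split 12 among 4 vending slots.
Subtract solutions that violate a single cap (substitute x_i' = x_i − (cap_i+1)): x_1 ≥ 4 gives C(11,3) = 165; x_2 ≥ 3 gives C(12,3) = 220; x_3 ≥ 9 gives C(6,3) = 20; x_4 ≥ 3 gives C(12,3) = 220. Together 625.
Add back pairs where two caps are both exceeded: 56 + 0 + 56 + 1 + 84 + 1 = 198.
Subtract triples: 0 + 10 + 0 + 0 = 10.
By inclusion–exclusion the count is 455 − 625 + 198 − 10 = 18.

18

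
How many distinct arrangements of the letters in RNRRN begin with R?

6

Fix R in the first position and arrange the remaining 4 letters.
Those 4 letters have N appearing twice and R appearing twice, giving (4)!/(2!·2!) = 6.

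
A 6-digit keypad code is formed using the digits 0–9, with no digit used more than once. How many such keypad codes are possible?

151200

This is a permutation of 6 out of 10: P(10,6) = 10!/4!.
That product is 10 × 9 × 8 × 7 × 6 × 5 = 151200.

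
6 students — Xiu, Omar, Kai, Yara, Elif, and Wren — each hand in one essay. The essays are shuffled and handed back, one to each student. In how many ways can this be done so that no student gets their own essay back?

This is the derangement count D_6: permutations of 6 items with no fixed point.
By inclusion–exclusion this is Σ_{j=0}^{6} (−1)^j C(6,j)·(6−j)!.
Computing: 720 − 720 + 360 − 120 + 30 − 6 + 1 = 265.

265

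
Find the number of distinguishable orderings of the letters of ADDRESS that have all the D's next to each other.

360

Treat the 2 copies of D as a single block. The multiset to arrange is then {DD, A, E, R, S, S}, 6 items in all.
That gives (6)!/(2!) = 360 arrangements.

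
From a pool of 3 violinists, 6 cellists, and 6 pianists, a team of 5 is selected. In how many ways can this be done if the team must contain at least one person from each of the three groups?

Unrestricted: C(15,5) = 3003 ways to pick any 5 of the 15.
Subtract selections that omit an entire group: no violinists → C(12,5) = 792; no cellists → C(9,5) = 126; no pianists → C(9,5) = 126.
Add back selections omitting two groups (i.e. drawn from a single group): C(3,5) + C(6,5) + C(6,5) = 12.
By inclusion–exclusion: 3003 − 1044 + 12 = 1971.

1971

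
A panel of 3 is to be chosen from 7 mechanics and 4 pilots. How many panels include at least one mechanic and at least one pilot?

126

Unrestricted: C(11,3) = 165 ways to pick any 3 of the 11.
Subtract selections that omit an entire group: no mechanics → C(4,3) = 4; no pilots → C(7,3) = 35.
Both groups omitted at once is impossible, so 165 − 39 = 126.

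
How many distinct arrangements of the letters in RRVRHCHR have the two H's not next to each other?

630

Total arrangements of RRVRHCHR: 8!/(4!·2!) = 840.
If the two H's are adjacent, glue them into one block, leaving 7 items to arrange: (7)!/(4!) = 210 ways.
Hence 840 − 210 = 630.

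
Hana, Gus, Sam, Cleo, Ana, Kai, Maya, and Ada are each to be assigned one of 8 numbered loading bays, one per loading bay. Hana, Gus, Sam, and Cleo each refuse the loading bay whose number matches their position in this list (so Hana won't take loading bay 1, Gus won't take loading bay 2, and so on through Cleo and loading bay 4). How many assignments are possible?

Let Aᵢ (for 1 ≤ i ≤ 4) be the placements that put person i in their forbidden loading bay. Any j of these fix j positions, leaving (8−j)! ways to fill the rest, and there are C(4,j) ways to pick which j.
By inclusion–exclusion, the number of valid placements is Σ_{j=0}^{4} (−1)^j C(4,j)·(8−j)!.
Computing: 40320 − 20160 + 4320 − 480 + 24 = 24024.

24024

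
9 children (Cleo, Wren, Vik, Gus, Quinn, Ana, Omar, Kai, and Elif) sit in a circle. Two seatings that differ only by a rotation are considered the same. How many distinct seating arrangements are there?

40320

Around a circle, 9 distinct people have 9!/9 = (8)! = 40320 rotationally distinct seatings.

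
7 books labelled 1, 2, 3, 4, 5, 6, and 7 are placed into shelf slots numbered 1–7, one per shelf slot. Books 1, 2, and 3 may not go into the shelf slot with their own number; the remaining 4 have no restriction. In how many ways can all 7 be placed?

Let Aᵢ (for i ∈ {1, 2, 3}) be the placements that put book i in its forbidden shelf slot. Any j of these fix j positions, leaving (7−j)! ways to fill the rest, and there are C(3,j) ways to pick which j.
By inclusion–exclusion, the number of valid placements is Σ_{j=0}^{3} (−1)^j C(3,j)·(7−j)!.
Computing: 5040 − 2160 + 360 − 24 = 3216.

3216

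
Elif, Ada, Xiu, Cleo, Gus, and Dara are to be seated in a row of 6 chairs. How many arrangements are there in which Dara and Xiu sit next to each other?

240

Treat {Dara, Xiu} as a single unit. There are 5 units to order, and the pair itself can be ordered 2 ways.
So the count is 2·(5)! = 240.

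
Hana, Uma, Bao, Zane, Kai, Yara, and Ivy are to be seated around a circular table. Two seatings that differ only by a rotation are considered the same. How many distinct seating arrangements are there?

720

Fix one person's seat to break rotational symmetry; the remaining 6 people can be arranged in (6)! = 720 ways.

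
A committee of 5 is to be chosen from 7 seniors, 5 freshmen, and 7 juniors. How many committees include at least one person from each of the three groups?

8085

With no constraint there are C(19,5) = 11628 possible selections.
Selections missing a whole group: no seniors → C(12,5) = 792; no freshmen → C(14,5) = 2002; no juniors → C(12,5) = 792.
Add back selections omitting two groups (i.e. drawn from a single group): C(7,5) + C(5,5) + C(7,5) = 43.
By inclusion–exclusion: 11628 − 3586 + 43 = 8085.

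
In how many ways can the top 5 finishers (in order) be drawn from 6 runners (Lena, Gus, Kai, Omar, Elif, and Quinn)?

There are 6 choices for 1st place, 5 for 2nd, and so on down to 2 for position 5.
That gives 6 × 5 × 4 × 3 × 2 = 720.

720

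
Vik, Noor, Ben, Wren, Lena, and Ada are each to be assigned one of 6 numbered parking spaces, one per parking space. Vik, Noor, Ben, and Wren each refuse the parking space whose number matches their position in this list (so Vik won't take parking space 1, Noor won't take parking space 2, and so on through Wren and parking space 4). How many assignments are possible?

Let Aᵢ (for 1 ≤ i ≤ 4) be the placements that put person i in their forbidden parking space. Any j of these fix j positions, leaving (6−j)! ways to fill the rest, and there are C(4,j) ways to pick which j.
By inclusion–exclusion, the number of valid placements is Σ_{j=0}^{4} (−1)^j C(4,j)·(6−j)!.
Computing: 720 − 480 + 144 − 24 + 2 = 362.

362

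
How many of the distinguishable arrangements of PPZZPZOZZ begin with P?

With the first slot taken by P, it remains to arrange the other 8 letters (PZZPZOZZ).
Those 8 letters have P appearing twice and Z appearing 5 times, giving (8)!/(5!·2!) = 168.

168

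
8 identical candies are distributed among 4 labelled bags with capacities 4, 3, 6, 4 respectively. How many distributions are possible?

By stars and bars, unrestricted non-negative solutions to x_1+…+x_4 = 8 number C(8+3,3) = 165.
Subtract solutions that violate a single cap (substitute x_i' = x_i − (cap_i+1)): x_1 ≥ 5 gives C(6,3) = 20; x_2 ≥ 4 gives C(7,3) = 35; x_3 ≥ 7 gives C(4,3) = 4; x_4 ≥ 5 gives C(6,3) = 20. Together 79.
No two caps can be exceeded simultaneously, so the pair terms are all 0.
By inclusion–exclusion the count is 165 − 79 + 0 = 86.

86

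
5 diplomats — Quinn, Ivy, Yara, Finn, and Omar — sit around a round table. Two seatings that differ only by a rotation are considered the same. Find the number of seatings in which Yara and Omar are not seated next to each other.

All circular seatings of 5 people number (4)! = 24.
Seatings with Yara beside Omar: treat them as a block with 2 internal orders, giving 2 × (3)! = 12.
Subtracting, 24 − 12 = 12.

12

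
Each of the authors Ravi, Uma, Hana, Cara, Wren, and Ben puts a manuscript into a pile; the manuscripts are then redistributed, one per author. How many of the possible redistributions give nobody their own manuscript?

265

Let Aᵢ be the assignments in which author i gets their own manuscript. We want the size of the complement of A₁∪…∪A_6.
By inclusion–exclusion this is Σ_{j=0}^{6} (−1)^j C(6,j)·(6−j)!.
Computing: 720 − 720 + 360 − 120 + 30 − 6 + 1 = 265.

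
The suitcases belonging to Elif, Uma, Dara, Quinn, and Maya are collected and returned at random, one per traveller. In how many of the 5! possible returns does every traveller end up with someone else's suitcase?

This is the derangement count D_5: permutations of 5 items with no fixed point.
By inclusion–exclusion this is Σ_{j=0}^{5} (−1)^j C(5,j)·(5−j)!.
Computing: 120 − 120 + 60 − 20 + 5 − 1 = 44.

44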